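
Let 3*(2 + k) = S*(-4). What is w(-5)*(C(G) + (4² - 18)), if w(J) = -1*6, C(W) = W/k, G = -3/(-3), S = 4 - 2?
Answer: 93/7 ≈ 13.286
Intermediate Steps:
S = 2
k = -14/3 (k = -2 + (2*(-4))/3 = -2 + (⅓)*(-8) = -2 - 8/3 = -14/3 ≈ -4.6667)
G = 1 (G = -3*(-⅓) = 1)
C(W) = -3*W/14 (C(W) = W/(-14/3) = W*(-3/14) = -3*W/14)
w(J) = -6
w(-5)*(C(G) + (4² - 18)) = -6*(-3/14*1 + (4² - 18)) = -6*(-3/14 + (16 - 18)) = -6*(-3/14 - 2) = -6*(-31/14) = 93/7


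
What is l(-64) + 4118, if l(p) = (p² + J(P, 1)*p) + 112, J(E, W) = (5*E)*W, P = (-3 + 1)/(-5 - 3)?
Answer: 8246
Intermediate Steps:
P = ¼ (P = -2/(-8) = -2*(-⅛) = ¼ ≈ 0.25000)
J(E, W) = 5*E*W
l(p) = 112 + p² + 5*p/4 (l(p) = (p² + (5*(¼)*1)*p) + 112 = (p² + 5*p/4) + 112 = 112 + p² + 5*p/4)
l(-64) + 4118 = (112 + (-64)² + (5/4)*(-64)) + 4118 = (112 + 4096 - 80) + 4118 = 4128 + 4118 = 8246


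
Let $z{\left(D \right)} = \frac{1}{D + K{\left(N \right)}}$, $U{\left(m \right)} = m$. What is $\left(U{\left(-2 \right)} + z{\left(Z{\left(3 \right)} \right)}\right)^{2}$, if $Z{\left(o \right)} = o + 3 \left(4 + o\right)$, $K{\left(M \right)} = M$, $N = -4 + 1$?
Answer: $\frac{1681}{441} \approx 3.8118$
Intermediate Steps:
$N = -3$
$Z{\left(o \right)} = 12 + 4 o$ ($Z{\left(o \right)} = o + \left(12 + 3 o\right) = 12 + 4 o$)
$z{\left(D \right)} = \frac{1}{-3 + D}$ ($z{\left(D \right)} = \frac{1}{D - 3} = \frac{1}{-3 + D}$)
$\left(U{\left(-2 \right)} + z{\left(Z{\left(3 \right)} \right)}\right)^{2} = \left(-2 + \frac{1}{-3 + \left(12 + 4 \cdot 3\right)}\right)^{2} = \left(-2 + \frac{1}{-3 + \left(12 + 12\right)}\right)^{2} = \left(-2 + \frac{1}{-3 + 24}\right)^{2} = \left(-2 + \frac{1}{21}\right)^{2} = \left(- \frac{41}{21}\right)^{2} = \frac{1681}{441}$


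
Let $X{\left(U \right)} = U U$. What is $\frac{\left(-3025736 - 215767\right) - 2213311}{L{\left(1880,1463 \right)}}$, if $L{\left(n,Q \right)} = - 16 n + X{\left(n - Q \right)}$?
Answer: $- \frac{5454814}{143809} \approx -37.931$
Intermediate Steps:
$X{\left(U \right)} = U^{2}$
$L{\left(n,Q \right)} = \left(n - Q\right)^{2} - 16 n$ ($L{\left(n,Q \right)} = - 16 n + \left(n - Q\right)^{2} = \left(n - Q\right)^{2} - 16 n$)
$\frac{\left(-3025736 - 215767\right) - 2213311}{L{\left(1880,1463 \right)}} = \frac{\left(-3025736 - 215767\right) - 2213311}{\left(1463 - 1880\right)^{2} - 30080} = \frac{-3241503 - 2213311}{\left(1463 - 1880\right)^{2} - 30080} = \frac{-3241503 - 2213311}{\left(-417\right)^{2} - 30080} = - \frac{5454814}{173889 - 30080} = - \frac{5454814}{143809}$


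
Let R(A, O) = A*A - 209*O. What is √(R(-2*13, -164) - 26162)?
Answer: √8790 ≈ 93.755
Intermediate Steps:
R(A, O) = A² - 209*O
√(R(-2*13, -164) - 26162) = √(((-2*13)² - 209*(-164)) - 26162) = √(((-26)² + 34276) - 26162) = √((676 + 34276) - 26162) = √(34952 - 26162) = √8790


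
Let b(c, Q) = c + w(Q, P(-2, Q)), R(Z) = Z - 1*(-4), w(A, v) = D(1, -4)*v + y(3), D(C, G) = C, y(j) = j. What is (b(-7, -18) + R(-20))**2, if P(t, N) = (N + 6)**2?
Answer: 15376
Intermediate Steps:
P(t, N) = (6 + N)**2
w(A, v) = 3 + v (w(A, v) = 1*v + 3 = v + 3 = 3 + v)
R(Z) = 4 + Z (R(Z) = Z + 4 = 4 + Z)
b(c, Q) = 3 + c + (6 + Q)**2 (b(c, Q) = c + (3 + (6 + Q)**2) = 3 + c + (6 + Q)**2)
(b(-7, -18) + R(-20))**2 = ((3 - 7 + (6 - 18)**2) + (4 - 20))**2 = ((3 - 7 + (-12)**2) - 16)**2 = ((3 - 7 + 144) - 16)**2 = (140 - 16)**2 = 124**2 = 15376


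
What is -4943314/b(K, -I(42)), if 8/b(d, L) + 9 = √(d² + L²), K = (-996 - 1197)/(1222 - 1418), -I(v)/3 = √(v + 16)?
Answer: 22244913/4 - 615442593*√401/784 ≈ -1.0158e+7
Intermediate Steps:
I(v) = -3*√(16 + v) (I(v) = -3*√(v + 16) = -3*√(16 + v))
K = 2193/196 (K = -2193/(-196) = -2193*(-1/196) = 2193/196 ≈ 11.189)
b(d, L) = 8/(-9 + √(L² + d²)) (b(d, L) = 8/(-9 + √(d² + L²)) = 8/(-9 + √(L² + d²)))
-4943314/b(K, -I(42)) = -(-22244913/4 + 2471657*√((-(-3)*√(16 + 42))² + (2193/196)²)/4) = -(-22244913/4 + 2471657*√((-(-3)*√58)² + 4809249/38416)/4) = -(-22244913/4 + 2471657*√((3*√58)² + 4809249/38416)/4) = -(-22244913/4 + 2471657*√(522 + 4809249/38416)/4) = -(-22244913/4 + 615442593*√401/784) = -4943314*(-9/8 + 249*√401/1568) = 22244913/4 - 615442593*√401/784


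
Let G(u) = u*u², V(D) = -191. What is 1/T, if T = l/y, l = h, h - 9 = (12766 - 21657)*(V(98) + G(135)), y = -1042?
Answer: 1042/21873495935 ≈ 4.7638e-8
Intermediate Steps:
G(u) = u³
h = -21873495935 (h = 9 + (12766 - 21657)*(-191 + 135³) = 9 - 8891*(-191 + 2460375) = 9 - 8891*2460184 = 9 - 21873495944 = -21873495935)
l = -21873495935
T = 21873495935/1042 (T = -21873495935/(-1042) = -21873495935*(-1/1042) = 21873495935/1042 ≈ 2.0992e+7)
1/T = 1/(21873495935/1042) = 1042/21873495935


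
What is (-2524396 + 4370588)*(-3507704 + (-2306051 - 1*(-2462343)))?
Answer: -6187350023104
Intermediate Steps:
(-2524396 + 4370588)*(-3507704 + (-2306051 - 1*(-2462343))) = 1846192*(-3507704 + (-2306051 + 2462343)) = 1846192*(-3507704 + 156292) = 1846192*(-3351412) = -6187350023104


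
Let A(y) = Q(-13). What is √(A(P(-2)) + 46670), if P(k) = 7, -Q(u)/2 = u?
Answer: 2*√11674 ≈ 216.09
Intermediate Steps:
Q(u) = -2*u
A(y) = 26 (A(y) = -2*(-13) = 26)
√(A(P(-2)) + 46670) = √(26 + 46670) = √46696 = 2*√11674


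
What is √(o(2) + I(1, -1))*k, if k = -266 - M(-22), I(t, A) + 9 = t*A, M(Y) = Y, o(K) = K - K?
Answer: -244*I*√10 ≈ -771.6*I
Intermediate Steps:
o(K) = 0
I(t, A) = -9 + A*t (I(t, A) = -9 + t*A = -9 + A*t)
k = -244 (k = -266 - 1*(-22) = -266 + 22 = -244)
√(o(2) + I(1, -1))*k = √(0 + (-9 - 1*1))*(-244) = √(0 + (-9 - 1))*(-244) = √(0 - 10)*(-244) = √(-10)*(-244) = (I*√10)*(-244) = -244*I*√10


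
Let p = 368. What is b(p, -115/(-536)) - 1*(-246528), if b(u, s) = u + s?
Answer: 132336371/536 ≈ 2.4690e+5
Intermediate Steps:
b(u, s) = s + u
b(p, -115/(-536)) - 1*(-246528) = (-115/(-536) + 368) - 1*(-246528) = (-115*(-1/536) + 368) + 246528 = (115/536 + 368) + 246528 = 197363/536 + 246528 = 132336371/536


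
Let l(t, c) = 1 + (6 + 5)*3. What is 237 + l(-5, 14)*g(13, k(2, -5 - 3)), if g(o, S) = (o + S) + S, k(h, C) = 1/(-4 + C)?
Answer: 2020/3 ≈ 673.33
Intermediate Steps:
g(o, S) = o + 2*S (g(o, S) = (S + o) + S = o + 2*S)
l(t, c) = 34 (l(t, c) = 1 + 11*3 = 1 + 33 = 34)
237 + l(-5, 14)*g(13, k(2, -5 - 3)) = 237 + 34*(13 + 2/(-4 + (-5 - 3))) = 237 + 34*(13 + 2/(-4 - 8)) = 237 + 34*(13 + 2/(-12)) = 237 + 34*(13 + 2*(-1/12)) = 237 + 34*(13 - ⅙) = 237 + 34*(77/6) = 237 + 1309/3 = 2020/3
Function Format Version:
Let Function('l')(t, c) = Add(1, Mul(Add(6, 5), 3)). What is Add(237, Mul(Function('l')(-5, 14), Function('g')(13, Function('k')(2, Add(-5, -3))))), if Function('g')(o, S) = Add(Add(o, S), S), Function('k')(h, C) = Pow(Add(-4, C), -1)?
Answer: Rational(2020, 3) ≈ 673.33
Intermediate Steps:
Function('g')(o, S) = Add(o, Mul(2, S)) (Function('g')(o, S) = Add(Add(S, o), S) = Add(o, Mul(2, S)))
Function('l')(t, c) = 34 (Function('l')(t, c) = Add(1, Mul(11, 3)) = Add(1, 33) = 34)
Add(237, Mul(Function('l')(-5, 14), Function('g')(13, Function('k')(2, Add(-5, -3))))) = Add(237, Mul(34, Add(13, Mul(2, Pow(Add(-4, Add(-5, -3)), -1))))) = Add(237, Mul(34, Add(13, Mul(2, Pow(Add(-4, -8), -1))))) = Add(237, Mul(34, Add(13, Mul(2, Pow(-12, -1))))) = Add(237, Mul(34, Add(13, Mul(2, Rational(-1, 12))))) = Add(237, Mul(34, Add(13, Rational(-1, 6)))) = Add(237, Mul(34, Rational(77, 6))) = Add(237, Rational(1309, 3)) = Rational(2020, 3)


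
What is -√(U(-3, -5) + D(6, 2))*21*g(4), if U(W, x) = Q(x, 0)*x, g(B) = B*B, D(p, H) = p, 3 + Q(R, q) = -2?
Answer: -336*√31 ≈ -1870.8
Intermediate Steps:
Q(R, q) = -5 (Q(R, q) = -3 - 2 = -5)
g(B) = B²
U(W, x) = -5*x
-√(U(-3, -5) + D(6, 2))*21*g(4) = -√(-5*(-5) + 6)*21*4² = -√(25 + 6)*21*16 = -√31*21*16 = -21*√31*16 = -336*√31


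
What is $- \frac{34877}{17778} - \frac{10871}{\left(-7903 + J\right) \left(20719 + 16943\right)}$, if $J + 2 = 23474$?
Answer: $- \frac{1704221646187}{868691862957} \approx -1.9618$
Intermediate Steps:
$J = 23472$ ($J = -2 + 23474 = 23472$)
$- \frac{34877}{17778} - \frac{10871}{\left(-7903 + J\right) \left(20719 + 16943\right)} = - \frac{34877}{17778} - \frac{10871}{\left(-7903 + 23472\right) \left(20719 + 16943\right)} = \left(-34877\right) \frac{1}{17778} - \frac{10871}{15569 \cdot 37662} = - \frac{34877}{17778} - \frac{10871}{586359678} = - \frac{1704221646187}{868691862957}$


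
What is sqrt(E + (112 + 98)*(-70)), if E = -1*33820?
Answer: 2*I*sqrt(12130) ≈ 220.27*I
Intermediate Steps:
E = -33820
sqrt(E + (112 + 98)*(-70)) = sqrt(-33820 + (112 + 98)*(-70)) = sqrt(-33820 + 210*(-70)) = sqrt(-33820 - 14700) = sqrt(-48520) = 2*I*sqrt(12130)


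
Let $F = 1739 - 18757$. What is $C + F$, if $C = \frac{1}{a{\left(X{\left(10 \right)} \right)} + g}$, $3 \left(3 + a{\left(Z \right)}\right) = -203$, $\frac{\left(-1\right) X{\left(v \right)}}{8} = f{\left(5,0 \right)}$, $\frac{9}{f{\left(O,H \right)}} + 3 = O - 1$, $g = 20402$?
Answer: $- \frac{1037995889}{60994} \approx -17018.0$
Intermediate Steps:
$f{\left(O,H \right)} = \frac{9}{-4 + O}$ ($f{\left(O,H \right)} = \frac{9}{-3 + \left(O - 1\right)} = \frac{9}{-3 + \left(-1 + O\right)} = \frac{9}{-4 + O}$)
$X{\left(v \right)} = -72$ ($X{\left(v \right)} = - 8 \frac{9}{-4 + 5} = - 8 \cdot \frac{9}{1} = - 8 \cdot 9 \cdot 1 = \left(-8\right) 9 = -72$)
$a{\left(Z \right)} = - \frac{212}{3}$ ($a{\left(Z \right)} = -3 + \frac{1}{3} \left(-203\right) = -3 - \frac{203}{3} = - \frac{212}{3}$)
$F = -17018$
$C = \frac{3}{60994}$ ($C = \frac{1}{- \frac{212}{3} + 20402} = \frac{1}{\frac{60994}{3}} = \frac{3}{60994} \approx 4.9185 \cdot 10^{-5}$)
$C + F = \frac{3}{60994} - 17018 = - \frac{1037995889}{60994}$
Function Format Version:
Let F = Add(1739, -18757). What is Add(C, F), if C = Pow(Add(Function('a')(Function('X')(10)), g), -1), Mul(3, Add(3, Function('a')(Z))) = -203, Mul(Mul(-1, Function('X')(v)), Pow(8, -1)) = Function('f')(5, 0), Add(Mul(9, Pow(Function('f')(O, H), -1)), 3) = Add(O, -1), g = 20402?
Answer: Rational(-1037995889, 60994) ≈ -17018.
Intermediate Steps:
Function('f')(O, H) = Mul(9, Pow(Add(-4, O), -1)) (Function('f')(O, H) = Mul(9, Pow(Add(-3, Add(O, -1)), -1)) = Mul(9, Pow(Add(-3, Add(-1, O)), -1)) = Mul(9, Pow(Add(-4, O), -1)))
Function('X')(v) = -72 (Function('X')(v) = Mul(-8, Mul(9, Pow(Add(-4, 5), -1))) = Mul(-8, Mul(9, Pow(1, -1))) = Mul(-8, Mul(9, 1)) = Mul(-8, 9) = -72)
Function('a')(Z) = Rational(-212, 3) (Function('a')(Z) = Add(-3, Mul(Rational(1, 3), -203)) = Add(-3, Rational(-203, 3)) = Rational(-212, 3))
F = -17018
C = Rational(3, 60994) (C = Pow(Add(Rational(-212, 3), 20402), -1) = Pow(Rational(60994, 3), -1) = Rational(3, 60994) ≈ 4.9185e-5)
Add(C, F) = Add(Rational(3, 60994), -17018) = Rational(-1037995889, 60994)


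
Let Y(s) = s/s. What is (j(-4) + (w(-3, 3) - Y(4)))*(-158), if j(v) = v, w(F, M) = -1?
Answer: 948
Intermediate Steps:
Y(s) = 1
(j(-4) + (w(-3, 3) - Y(4)))*(-158) = (-4 + (-1 - 1*1))*(-158) = (-4 + (-1 - 1))*(-158) = (-4 - 2)*(-158) = -6*(-158) = 948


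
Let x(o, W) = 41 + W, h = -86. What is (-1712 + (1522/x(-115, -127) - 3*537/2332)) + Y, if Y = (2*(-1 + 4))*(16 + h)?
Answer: -215632357/100276 ≈ -2150.4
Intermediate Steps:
Y = -420 (Y = (2*(-1 + 4))*(16 - 86) = (2*3)*(-70) = 6*(-70) = -420)
(-1712 + (1522/x(-115, -127) - 3*537/2332)) + Y = (-1712 + (1522/(41 - 127) - 3*537/2332)) - 420 = (-1712 + (1522/(-86) - 1611*1/2332)) - 420 = (-1712 + (1522*(-1/86) - 1611/2332)) - 420 = (-1712 + (-761/43 - 1611/2332)) - 420 = (-1712 - 1843925/100276) - 420 = -173516437/100276 - 420 = -215632357/100276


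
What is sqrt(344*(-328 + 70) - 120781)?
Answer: I*sqrt(209533) ≈ 457.75*I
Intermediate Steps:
sqrt(344*(-328 + 70) - 120781) = sqrt(344*(-258) - 120781) = sqrt(-88752 - 120781) = sqrt(-209533) = I*sqrt(209533)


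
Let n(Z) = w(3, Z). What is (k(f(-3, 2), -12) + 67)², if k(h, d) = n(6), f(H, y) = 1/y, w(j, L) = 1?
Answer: 4624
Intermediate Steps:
n(Z) = 1
k(h, d) = 1
(k(f(-3, 2), -12) + 67)² = (1 + 67)² = 68² = 4624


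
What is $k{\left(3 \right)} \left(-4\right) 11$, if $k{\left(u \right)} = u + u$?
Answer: $-264$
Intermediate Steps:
$k{\left(u \right)} = 2 u$
$k{\left(3 \right)} \left(-4\right) 11 = 2 \cdot 3 \left(-4\right) 11 = 6 \left(-4\right) 11 = \left(-24\right) 11 = -264$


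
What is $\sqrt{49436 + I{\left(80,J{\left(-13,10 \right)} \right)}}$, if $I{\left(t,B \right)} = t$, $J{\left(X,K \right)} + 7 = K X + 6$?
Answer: $2 \sqrt{12379} \approx 222.52$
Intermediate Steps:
$J{\left(X,K \right)} = -1 + K X$ ($J{\left(X,K \right)} = -7 + \left(K X + 6\right) = -7 + \left(6 + K X\right) = -1 + K X$)
$\sqrt{49436 + I{\left(80,J{\left(-13,10 \right)} \right)}} = \sqrt{49436 + 80} = \sqrt{49516} = 2 \sqrt{12379}$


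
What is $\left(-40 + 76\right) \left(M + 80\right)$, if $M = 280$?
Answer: $12960$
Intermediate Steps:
$\left(-40 + 76\right) \left(M + 80\right) = \left(-40 + 76\right) \left(280 + 80\right) = 36 \cdot 360 = 12960$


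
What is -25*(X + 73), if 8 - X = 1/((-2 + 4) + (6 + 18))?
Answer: -52625/26 ≈ -2024.0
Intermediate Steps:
X = 207/26 (X = 8 - 1/((-2 + 4) + (6 + 18)) = 8 - 1/(2 + 24) = 8 - 1/26 = 207/26 ≈ 7.9615)
-25*(X + 73) = -25*(207/26 + 73) = -25*2105/26 = -52625/26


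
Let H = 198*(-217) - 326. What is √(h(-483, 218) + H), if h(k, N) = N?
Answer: 3*I*√4786 ≈ 207.54*I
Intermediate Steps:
H = -43292 (H = -42966 - 326 = -43292)
√(h(-483, 218) + H) = √(218 - 43292) = √(-43074) = 3*I*√4786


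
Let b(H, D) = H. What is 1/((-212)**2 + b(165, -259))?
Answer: 1/45109 ≈ 2.2169e-5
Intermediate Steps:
1/((-212)**2 + b(165, -259)) = 1/((-212)**2 + 165) = 1/(44944 + 165) = 1/45109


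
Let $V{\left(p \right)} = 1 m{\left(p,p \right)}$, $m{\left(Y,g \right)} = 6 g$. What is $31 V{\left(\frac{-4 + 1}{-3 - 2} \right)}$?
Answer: $\frac{558}{5} \approx 111.6$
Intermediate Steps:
$V{\left(p \right)} = 6 p$ ($V{\left(p \right)} = 1 \cdot 6 p = 6 p$)
$31 V{\left(\frac{-4 + 1}{-3 - 2} \right)} = 31 \cdot 6 \frac{-4 + 1}{-3 - 2} = 31 \cdot 6 \left(- \frac{3}{-5}\right) = 31 \cdot 6 \left(\left(-3\right) \left(- \frac{1}{5}\right)\right) = 31 \cdot 6 \cdot \frac{3}{5} = 31 \cdot \frac{18}{5} = \frac{558}{5}$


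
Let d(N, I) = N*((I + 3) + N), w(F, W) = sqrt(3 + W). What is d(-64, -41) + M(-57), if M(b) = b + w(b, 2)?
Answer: 6471 + sqrt(5) ≈ 6473.2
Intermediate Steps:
d(N, I) = N*(3 + I + N) (d(N, I) = N*((3 + I) + N) = N*(3 + I + N))
M(b) = b + sqrt(5) (M(b) = b + sqrt(3 + 2) = b + sqrt(5))
d(-64, -41) + M(-57) = -64*(3 - 41 - 64) + (-57 + sqrt(5)) = -64*(-102) + (-57 + sqrt(5)) = 6528 + (-57 + sqrt(5)) = 6471 + sqrt(5)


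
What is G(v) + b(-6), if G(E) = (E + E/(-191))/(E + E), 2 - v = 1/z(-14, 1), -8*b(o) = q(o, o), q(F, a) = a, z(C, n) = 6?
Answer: 953/764 ≈ 1.2474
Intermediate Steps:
b(o) = -o/8
v = 11/6 (v = 2 - 1/6 = 2 - 1*⅙ = 2 - ⅙ = 11/6 ≈ 1.8333)
G(E) = 95/191 (G(E) = (E + E*(-1/191))/((2*E)) = (E - E/191)*(1/(2*E)) = (190*E/191)*(1/(2*E)) = 95/191)
G(v) + b(-6) = 95/191 - ⅛*(-6) = 95/191 + ¾ = 953/764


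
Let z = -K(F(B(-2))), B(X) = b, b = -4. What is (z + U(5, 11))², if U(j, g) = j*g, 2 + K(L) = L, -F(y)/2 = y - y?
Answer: 3249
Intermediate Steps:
B(X) = -4
F(y) = 0 (F(y) = -2*(y - y) = -2*0 = 0)
K(L) = -2 + L
z = 2 (z = -(-2 + 0) = -1*(-2) = 2)
U(j, g) = g*j
(z + U(5, 11))² = (2 + 11*5)² = (2 + 55)² = 57² = 3249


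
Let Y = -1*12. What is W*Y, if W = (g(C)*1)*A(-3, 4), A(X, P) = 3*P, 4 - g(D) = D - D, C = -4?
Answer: -576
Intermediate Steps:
g(D) = 4 (g(D) = 4 - (D - D) = 4 - 1*0 = 4 + 0 = 4)
W = 48 (W = (4*1)*(3*4) = 4*12 = 48)
Y = -12
W*Y = 48*(-12) = -576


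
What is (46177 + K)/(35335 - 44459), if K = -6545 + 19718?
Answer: -29675/4562 ≈ -6.5048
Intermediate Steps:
K = 13173
(46177 + K)/(35335 - 44459) = (46177 + 13173)/(35335 - 44459) = 59350/(-9124) = 59350*(-1/9124) = -29675/4562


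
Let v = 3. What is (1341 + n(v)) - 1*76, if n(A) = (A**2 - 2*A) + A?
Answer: 1271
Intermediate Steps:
n(A) = A**2 - A
(1341 + n(v)) - 1*76 = (1341 + 3*(-1 + 3)) - 1*76 = (1341 + 3*2) - 76 = (1341 + 6) - 76 = 1347 - 76 = 1271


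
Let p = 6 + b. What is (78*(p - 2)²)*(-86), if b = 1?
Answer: -167700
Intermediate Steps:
p = 7 (p = 6 + 1 = 7)
(78*(p - 2)²)*(-86) = (78*(7 - 2)²)*(-86) = (78*5²)*(-86) = (78*25)*(-86) = 1950*(-86) = -167700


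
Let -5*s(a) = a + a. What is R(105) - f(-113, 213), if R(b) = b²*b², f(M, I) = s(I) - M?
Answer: 607752986/5 ≈ 1.2155e+8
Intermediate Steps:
s(a) = -2*a/5 (s(a) = -(a + a)/5 = -2*a/5)
f(M, I) = -M - 2*I/5 (f(M, I) = -2*I/5 - M = -M - 2*I/5)
R(b) = b⁴
R(105) - f(-113, 213) = 105⁴ - (-1*(-113) - ⅖*213) = 121550625 - (113 - 426/5) = 121550625 - 1*139/5 = 121550625 - 139/5 = 607752986/5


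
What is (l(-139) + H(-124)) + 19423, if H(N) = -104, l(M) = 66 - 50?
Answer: 19335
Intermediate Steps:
l(M) = 16
(l(-139) + H(-124)) + 19423 = (16 - 104) + 19423 = -88 + 19423 = 19335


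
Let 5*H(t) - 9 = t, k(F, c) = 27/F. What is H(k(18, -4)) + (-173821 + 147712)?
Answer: -261069/10 ≈ -26107.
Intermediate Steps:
H(t) = 9/5 + t/5
H(k(18, -4)) + (-173821 + 147712) = (9/5 + (27/18)/5) + (-173821 + 147712) = (9/5 + (27*(1/18))/5) - 26109 = (9/5 + (1/5)*(3/2)) - 26109 = (9/5 + 3/10) - 26109 = 21/10 - 26109 = -261069/10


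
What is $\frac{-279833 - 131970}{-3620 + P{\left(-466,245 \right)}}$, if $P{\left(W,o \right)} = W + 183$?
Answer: $\frac{411803}{3903} \approx 105.51$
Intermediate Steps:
$P{\left(W,o \right)} = 183 + W$
$\frac{-279833 - 131970}{-3620 + P{\left(-466,245 \right)}} = \frac{-279833 - 131970}{-3620 + \left(183 - 466\right)} = - \frac{411803}{-3620 - 283} = - \frac{411803}{-3903} = \left(-411803\right) \left(- \frac{1}{3903}\right) = \frac{411803}{3903}$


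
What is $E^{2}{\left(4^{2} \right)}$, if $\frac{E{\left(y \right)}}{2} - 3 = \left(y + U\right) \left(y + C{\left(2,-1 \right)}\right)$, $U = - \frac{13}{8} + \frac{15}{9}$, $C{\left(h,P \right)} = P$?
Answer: $\frac{3798601}{16} \approx 2.3741 \cdot 10^{5}$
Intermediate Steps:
$U = \frac{1}{24}$ ($U = \left(-13\right) \frac{1}{8} + 15 \cdot \frac{1}{9} = - \frac{13}{8} + \frac{5}{3} = \frac{1}{24} \approx 0.041667$)
$E{\left(y \right)} = 6 + 2 \left(-1 + y\right) \left(\frac{1}{24} + y\right)$ ($E{\left(y \right)} = 6 + 2 \left(y + \frac{1}{24}\right) \left(y - 1\right) = 6 + 2 \left(\frac{1}{24} + y\right) \left(-1 + y\right) = 6 + 2 \left(-1 + y\right) \left(\frac{1}{24} + y\right)$)
$E^{2}{\left(4^{2} \right)} = \left(\frac{71}{12} + 2 \left(4^{2}\right)^{2} - \frac{23 \cdot 4^{2}}{12}\right)^{2} = \left(\frac{71}{12} + 2 \cdot 16^{2} - \frac{92}{3}\right)^{2} = \left(\frac{71}{12} + 2 \cdot 256 - \frac{92}{3}\right)^{2} = \left(\frac{71}{12} + 512 - \frac{92}{3}\right)^{2} = \left(\frac{1949}{4}\right)^{2} = \frac{3798601}{16}$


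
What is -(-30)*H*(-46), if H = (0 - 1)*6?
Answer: 8280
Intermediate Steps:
H = -6 (H = -1*6 = -6)
-(-30)*H*(-46) = -(-30)*(-6)*(-46) = -5*36*(-46) = -180*(-46) = 8280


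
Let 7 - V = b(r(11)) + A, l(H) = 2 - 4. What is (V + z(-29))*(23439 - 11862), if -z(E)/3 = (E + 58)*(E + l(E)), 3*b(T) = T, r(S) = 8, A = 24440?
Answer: -251668544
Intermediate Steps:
l(H) = -2
b(T) = T/3
V = -73307/3 (V = 7 - ((⅓)*8 + 24440) = 7 - (8/3 + 24440) = 7 - 1*73328/3 = 7 - 73328/3 = -73307/3 ≈ -24436.)
z(E) = -3*(-2 + E)*(58 + E) (z(E) = -3*(E + 58)*(E - 2) = -3*(58 + E)*(-2 + E) = -3*(-2 + E)*(58 + E))
(V + z(-29))*(23439 - 11862) = (-73307/3 + (348 - 168*(-29) - 3*(-29)²))*(23439 - 11862) = (-73307/3 + (348 + 4872 - 3*841))*11577 = (-73307/3 + (348 + 4872 - 2523))*11577 = (-73307/3 + 2697)*11577 = -65216/3*11577 = -251668544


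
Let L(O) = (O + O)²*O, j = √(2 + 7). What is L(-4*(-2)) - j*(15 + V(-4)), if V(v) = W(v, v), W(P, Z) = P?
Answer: 2015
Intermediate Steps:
V(v) = v
j = 3 (j = √9 = 3)
L(O) = 4*O³ (L(O) = (2*O)²*O = (4*O²)*O = 4*O³)
L(-4*(-2)) - j*(15 + V(-4)) = 4*(-4*(-2))³ - 3*(15 - 4) = 4*8³ - 3*11 = 4*512 - 1*33 = 2048 - 33 = 2015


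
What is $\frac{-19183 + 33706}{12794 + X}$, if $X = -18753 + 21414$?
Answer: $\frac{14523}{15455} \approx 0.9397$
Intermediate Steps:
$X = 2661$
$\frac{-19183 + 33706}{12794 + X} = \frac{-19183 + 33706}{12794 + 2661} = \frac{14523}{15455}$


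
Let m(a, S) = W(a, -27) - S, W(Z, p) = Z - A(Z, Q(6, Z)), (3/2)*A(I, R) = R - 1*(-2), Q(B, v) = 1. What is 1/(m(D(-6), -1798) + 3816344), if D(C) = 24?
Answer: 1/3818164 ≈ 2.6191e-7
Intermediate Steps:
A(I, R) = 4/3 + 2*R/3 (A(I, R) = 2*(R - 1*(-2))/3 = 2*(R + 2)/3 = 2*(2 + R)/3 = 4/3 + 2*R/3)
W(Z, p) = -2 + Z (W(Z, p) = Z - (4/3 + (⅔)*1) = Z - (4/3 + ⅔) = Z - 1*2 = Z - 2 = -2 + Z)
m(a, S) = -2 + a - S (m(a, S) = (-2 + a) - S = -2 + a - S)
1/(m(D(-6), -1798) + 3816344) = 1/((-2 + 24 - 1*(-1798)) + 3816344) = 1/((-2 + 24 + 1798) + 3816344) = 1/(1820 + 3816344) = 1/3818164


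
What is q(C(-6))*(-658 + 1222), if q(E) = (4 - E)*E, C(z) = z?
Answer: -33840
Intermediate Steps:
q(E) = E*(4 - E)
q(C(-6))*(-658 + 1222) = (-6*(4 - 1*(-6)))*(-658 + 1222) = -6*(4 + 6)*564 = -6*10*564 = -60*564 = -33840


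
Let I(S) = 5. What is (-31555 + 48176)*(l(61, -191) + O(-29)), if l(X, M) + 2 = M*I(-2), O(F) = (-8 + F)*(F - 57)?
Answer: 36981725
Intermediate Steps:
O(F) = (-57 + F)*(-8 + F) (O(F) = (-8 + F)*(-57 + F) = (-57 + F)*(-8 + F))
l(X, M) = -2 + 5*M (l(X, M) = -2 + M*5 = -2 + 5*M)
(-31555 + 48176)*(l(61, -191) + O(-29)) = (-31555 + 48176)*((-2 + 5*(-191)) + (456 + (-29)² - 65*(-29))) = 16621*((-2 - 955) + (456 + 841 + 1885)) = 16621*(-957 + 3182) = 16621*2225 = 36981725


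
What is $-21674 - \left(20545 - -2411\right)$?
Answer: $-44630$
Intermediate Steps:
$-21674 - \left(20545 - -2411\right) = -21674 - \left(20545 + 2411\right) = -21674 - 22956 = -44630$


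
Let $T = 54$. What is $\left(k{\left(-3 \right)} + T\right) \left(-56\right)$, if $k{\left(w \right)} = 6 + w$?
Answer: $-3192$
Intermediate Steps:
$\left(k{\left(-3 \right)} + T\right) \left(-56\right) = \left(\left(6 - 3\right) + 54\right) \left(-56\right) = \left(3 + 54\right) \left(-56\right) = 57 \left(-56\right) = -3192$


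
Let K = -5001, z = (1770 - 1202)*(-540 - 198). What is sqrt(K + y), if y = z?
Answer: I*sqrt(424185) ≈ 651.29*I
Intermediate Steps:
z = -419184 (z = 568*(-738) = -419184)
y = -419184
sqrt(K + y) = sqrt(-5001 - 419184) = sqrt(-424185) = I*sqrt(424185)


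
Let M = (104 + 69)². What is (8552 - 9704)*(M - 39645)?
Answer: 11192832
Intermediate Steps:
M = 29929 (M = 173² = 29929)
(8552 - 9704)*(M - 39645) = (8552 - 9704)*(29929 - 39645) = -1152*(-9716) = 11192832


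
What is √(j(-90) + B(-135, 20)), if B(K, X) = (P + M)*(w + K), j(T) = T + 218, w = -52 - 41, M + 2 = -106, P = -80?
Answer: 4*√2687 ≈ 207.35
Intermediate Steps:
M = -108 (M = -2 - 106 = -108)
w = -93
j(T) = 218 + T
B(K, X) = 17484 - 188*K (B(K, X) = (-80 - 108)*(-93 + K) = -188*(-93 + K) = 17484 - 188*K)
√(j(-90) + B(-135, 20)) = √((218 - 90) + (17484 - 188*(-135))) = √(128 + (17484 + 25380)) = √(128 + 42864) = √42992 = 4*√2687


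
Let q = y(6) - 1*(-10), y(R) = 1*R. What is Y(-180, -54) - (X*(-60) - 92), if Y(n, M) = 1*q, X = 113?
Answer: 6888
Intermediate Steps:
y(R) = R
q = 16 (q = 6 - 1*(-10) = 6 + 10 = 16)
Y(n, M) = 16 (Y(n, M) = 1*16 = 16)
Y(-180, -54) - (X*(-60) - 92) = 16 - (113*(-60) - 92) = 16 - (-6780 - 92) = 16 - 1*(-6872) = 16 + 6872 = 6888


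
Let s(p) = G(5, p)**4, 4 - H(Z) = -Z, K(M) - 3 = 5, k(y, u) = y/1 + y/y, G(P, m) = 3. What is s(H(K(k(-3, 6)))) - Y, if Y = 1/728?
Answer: 58967/728 ≈ 80.999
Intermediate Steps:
k(y, u) = 1 + y (k(y, u) = y*1 + 1 = y + 1 = 1 + y)
K(M) = 8 (K(M) = 3 + 5 = 8)
H(Z) = 4 + Z (H(Z) = 4 - (-1)*Z = 4 + Z)
s(p) = 81 (s(p) = 3**4 = 81)
Y = 1/728 ≈ 0.0013736
s(H(K(k(-3, 6)))) - Y = 81 - 1*1/728 = 81 - 1/728 = 58967/728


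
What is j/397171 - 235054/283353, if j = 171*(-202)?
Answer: -103144211560/112539594363 ≈ -0.91651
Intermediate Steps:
j = -34542
j/397171 - 235054/283353 = -34542/397171 - 235054/283353 = -103144211560/112539594363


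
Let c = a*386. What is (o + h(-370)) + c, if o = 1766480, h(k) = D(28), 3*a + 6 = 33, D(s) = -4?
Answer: 1769950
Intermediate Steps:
a = 9 (a = -2 + (1/3)*33 = -2 + 11 = 9)
h(k) = -4
c = 3474 (c = 9*386 = 3474)
(o + h(-370)) + c = (1766480 - 4) + 3474 = 1766476 + 3474 = 1769950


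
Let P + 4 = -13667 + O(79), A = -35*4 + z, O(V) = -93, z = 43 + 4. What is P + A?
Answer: -13857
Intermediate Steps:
z = 47
A = -93 (A = -35*4 + 47 = -140 + 47 = -93)
P = -13764 (P = -4 + (-13667 - 93) = -4 - 13760 = -13764)
P + A = -13764 - 93 = -13857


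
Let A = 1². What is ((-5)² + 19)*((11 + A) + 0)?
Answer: 528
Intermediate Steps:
A = 1
((-5)² + 19)*((11 + A) + 0) = ((-5)² + 19)*((11 + 1) + 0) = (25 + 19)*(12 + 0) = 44*12 = 528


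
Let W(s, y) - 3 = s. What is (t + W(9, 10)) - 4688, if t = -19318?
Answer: -23994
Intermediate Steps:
W(s, y) = 3 + s
(t + W(9, 10)) - 4688 = (-19318 + (3 + 9)) - 4688 = (-19318 + 12) - 4688 = -19306 - 4688 = -23994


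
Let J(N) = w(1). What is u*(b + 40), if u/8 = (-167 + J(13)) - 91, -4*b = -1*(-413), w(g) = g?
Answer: 130042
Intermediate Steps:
J(N) = 1
b = -413/4 (b = -(-1)*(-413)/4 = -¼*413 = -413/4 ≈ -103.25)
u = -2056 (u = 8*((-167 + 1) - 91) = 8*(-166 - 91) = 8*(-257) = -2056)
u*(b + 40) = -2056*(-413/4 + 40) = -2056*(-253/4) = 130042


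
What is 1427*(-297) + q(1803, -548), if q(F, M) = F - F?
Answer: -423819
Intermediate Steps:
q(F, M) = 0
1427*(-297) + q(1803, -548) = 1427*(-297) + 0 = -423819 + 0 = -423819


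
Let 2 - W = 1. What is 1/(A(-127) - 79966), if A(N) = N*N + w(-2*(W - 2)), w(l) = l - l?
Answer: -1/63837 ≈ -1.5665e-5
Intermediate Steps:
W = 1 (W = 2 - 1*1 = 2 - 1 = 1)
w(l) = 0
A(N) = N² (A(N) = N*N + 0 = N² + 0 = N²)
1/(A(-127) - 79966) = 1/((-127)² - 79966) = 1/(16129 - 79966) = 1/(-63837) = -1/63837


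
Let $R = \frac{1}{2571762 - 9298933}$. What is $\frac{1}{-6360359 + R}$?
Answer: $- \frac{6727171}{42787222614390} \approx -1.5722 \cdot 10^{-7}$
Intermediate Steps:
$R = - \frac{1}{6727171}$ ($R = \frac{1}{-6727171} = - \frac{1}{6727171} \approx -1.4865 \cdot 10^{-7}$)
$\frac{1}{-6360359 + R} = \frac{1}{-6360359 - \frac{1}{6727171}} = \frac{1}{- \frac{42787222614390}{6727171}} = - \frac{6727171}{42787222614390}$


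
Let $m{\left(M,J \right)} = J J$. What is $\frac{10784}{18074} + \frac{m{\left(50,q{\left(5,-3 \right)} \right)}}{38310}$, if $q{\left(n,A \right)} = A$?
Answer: $\frac{68882951}{115402490} \approx 0.59689$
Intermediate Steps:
$m{\left(M,J \right)} = J^{2}$
$\frac{10784}{18074} + \frac{m{\left(50,q{\left(5,-3 \right)} \right)}}{38310} = \frac{10784}{18074} + \frac{\left(-3\right)^{2}}{38310} = 10784 \cdot \frac{1}{18074} + 9 \cdot \frac{1}{38310} = \frac{5392}{9037} + \frac{3}{12770} = \frac{68882951}{115402490}$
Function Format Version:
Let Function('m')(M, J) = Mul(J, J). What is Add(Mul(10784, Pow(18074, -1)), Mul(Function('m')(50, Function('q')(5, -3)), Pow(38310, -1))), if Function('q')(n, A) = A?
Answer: Rational(68882951, 115402490) ≈ 0.59689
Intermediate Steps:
Function('m')(M, J) = Pow(J, 2)
Add(Mul(10784, Pow(18074, -1)), Mul(Function('m')(50, Function('q')(5, -3)), Pow(38310, -1))) = Add(Mul(10784, Pow(18074, -1)), Mul(Pow(-3, 2), Pow(38310, -1))) = Add(Mul(10784, Rational(1, 18074)), Mul(9, Rational(1, 38310))) = Add(Rational(5392, 9037), Rational(3, 12770)) = Rational(68882951, 115402490)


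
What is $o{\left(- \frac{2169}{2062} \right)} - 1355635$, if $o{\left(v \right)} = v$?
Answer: $- \frac{2795321539}{2062} \approx -1.3556 \cdot 10^{6}$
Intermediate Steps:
$o{\left(- \frac{2169}{2062} \right)} - 1355635 = - \frac{2169}{2062} - 1355635 = - \frac{2795321539}{2062}$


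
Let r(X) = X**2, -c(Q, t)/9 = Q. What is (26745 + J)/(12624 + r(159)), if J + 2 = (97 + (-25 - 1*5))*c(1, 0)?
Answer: 5228/7581 ≈ 0.68962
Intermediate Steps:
c(Q, t) = -9*Q
J = -605 (J = -2 + (97 + (-25 - 1*5))*(-9*1) = -2 + (97 + (-25 - 5))*(-9) = -2 + (97 - 30)*(-9) = -2 + 67*(-9) = -2 - 603 = -605)
(26745 + J)/(12624 + r(159)) = (26745 - 605)/(12624 + 159**2) = 26140/(12624 + 25281) = 26140/37905 = 26140*(1/37905) = 5228/7581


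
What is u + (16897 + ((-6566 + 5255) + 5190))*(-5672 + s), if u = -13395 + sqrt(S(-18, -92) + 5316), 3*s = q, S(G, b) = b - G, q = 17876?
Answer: 17827175/3 + sqrt(5242) ≈ 5.9425e+6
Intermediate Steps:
s = 17876/3 (s = (1/3)*17876 = 17876/3 ≈ 5958.7)
u = -13395 + sqrt(5242) (u = -13395 + sqrt((-92 - 1*(-18)) + 5316) = -13395 + sqrt((-92 + 18) + 5316) = -13395 + sqrt(-74 + 5316) = -13395 + sqrt(5242) ≈ -13323.)
u + (16897 + ((-6566 + 5255) + 5190))*(-5672 + s) = (-13395 + sqrt(5242)) + (16897 + ((-6566 + 5255) + 5190))*(-5672 + 17876/3) = (-13395 + sqrt(5242)) + (16897 + (-1311 + 5190))*(860/3) = (-13395 + sqrt(5242)) + (16897 + 3879)*(860/3) = (-13395 + sqrt(5242)) + 20776*(860/3) = (-13395 + sqrt(5242)) + 17867360/3 = 17827175/3 + sqrt(5242)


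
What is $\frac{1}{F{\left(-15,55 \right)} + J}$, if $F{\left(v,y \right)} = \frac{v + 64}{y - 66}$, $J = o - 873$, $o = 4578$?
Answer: $\frac{11}{40706} \approx 0.00027023$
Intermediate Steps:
$J = 3705$ ($J = 4578 - 873 = 3705$)
$F{\left(v,y \right)} = \frac{64 + v}{-66 + y}$
$\frac{1}{F{\left(-15,55 \right)} + J} = \frac{1}{\frac{64 - 15}{-66 + 55} + 3705} = \frac{1}{\frac{1}{-11} \cdot 49 + 3705} = \frac{1}{\left(- \frac{1}{11}\right) 49 + 3705} = \frac{1}{- \frac{49}{11} + 3705} = \frac{1}{\frac{40706}{11}} = \frac{11}{40706}$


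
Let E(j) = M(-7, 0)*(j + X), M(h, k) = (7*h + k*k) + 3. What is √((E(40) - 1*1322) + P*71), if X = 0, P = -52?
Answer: I*√6854 ≈ 82.789*I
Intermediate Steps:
M(h, k) = 3 + k² + 7*h (M(h, k) = (7*h + k²) + 3 = (k² + 7*h) + 3 = 3 + k² + 7*h)
E(j) = -46*j (E(j) = (3 + 0² + 7*(-7))*(j + 0) = (3 + 0 - 49)*j = -46*j)
√((E(40) - 1*1322) + P*71) = √((-46*40 - 1*1322) - 52*71) = √((-1840 - 1322) - 3692) = √(-3162 - 3692) = √(-6854) = I*√6854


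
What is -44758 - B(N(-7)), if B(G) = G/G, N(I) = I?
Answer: -44759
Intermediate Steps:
B(G) = 1
-44758 - B(N(-7)) = -44758 - 1*1 = -44758 - 1 = -44759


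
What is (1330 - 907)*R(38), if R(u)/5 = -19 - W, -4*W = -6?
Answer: -86715/2 ≈ -43358.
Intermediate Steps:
W = 3/2 (W = -1/4*(-6) = 3/2 ≈ 1.5000)
R(u) = -205/2 (R(u) = 5*(-19 - 1*3/2) = 5*(-19 - 3/2) = 5*(-41/2) = -205/2)
(1330 - 907)*R(38) = (1330 - 907)*(-205/2) = 423*(-205/2) = -86715/2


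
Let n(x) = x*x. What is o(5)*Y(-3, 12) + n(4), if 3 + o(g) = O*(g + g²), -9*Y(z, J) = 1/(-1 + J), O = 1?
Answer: 173/11 ≈ 15.727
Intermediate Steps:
Y(z, J) = -1/(9*(-1 + J))
n(x) = x²
o(g) = -3 + g + g² (o(g) = -3 + 1*(g + g²) = -3 + (g + g²) = -3 + g + g²)
o(5)*Y(-3, 12) + n(4) = (-3 + 5 + 5²)*(-1/(-9 + 9*12)) + 4² = (-3 + 5 + 25)*(-1/(-9 + 108)) + 16 = 27*(-1/99) + 16 = -3/11 + 16 = 173/11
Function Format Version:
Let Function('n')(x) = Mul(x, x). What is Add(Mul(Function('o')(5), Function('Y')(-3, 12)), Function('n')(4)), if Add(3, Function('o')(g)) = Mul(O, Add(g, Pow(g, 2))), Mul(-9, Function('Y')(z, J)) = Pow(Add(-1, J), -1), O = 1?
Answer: Rational(173, 11) ≈ 15.727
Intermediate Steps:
Function('Y')(z, J) = Mul(Rational(-1, 9), Pow(Add(-1, J), -1))
Function('n')(x) = Pow(x, 2)
Function('o')(g) = Add(-3, g, Pow(g, 2)) (Function('o')(g) = Add(-3, Mul(1, Add(g, Pow(g, 2)))) = Add(-3, Add(g, Pow(g, 2))) = Add(-3, g, Pow(g, 2)))
Add(Mul(Function('o')(5), Function('Y')(-3, 12)), Function('n')(4)) = Add(Mul(Add(-3, 5, Pow(5, 2)), Mul(-1, Pow(Add(-9, Mul(9, 12)), -1))), Pow(4, 2)) = Add(Mul(Add(-3, 5, 25), Mul(-1, Pow(Add(-9, 108), -1))), 16) = Add(Mul(27, Mul(-1, Pow(99, -1))), 16) = Add(Mul(27, Mul(-1, Rational(1, 99))), 16) = Add(Mul(27, Rational(-1, 99)), 16) = Add(Rational(-3, 11), 16) = Rational(173, 11)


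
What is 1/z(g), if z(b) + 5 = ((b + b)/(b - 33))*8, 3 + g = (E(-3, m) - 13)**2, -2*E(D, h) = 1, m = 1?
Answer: 195/2849 ≈ 0.068445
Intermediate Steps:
E(D, h) = -1/2 (E(D, h) = -1/2*1 = -1/2)
g = 717/4 (g = -3 + (-1/2 - 13)**2 = -3 + (-27/2)**2 = -3 + 729/4 = 717/4 ≈ 179.25)
z(b) = -5 + 16*b/(-33 + b) (z(b) = -5 + ((b + b)/(b - 33))*8 = -5 + ((2*b)/(-33 + b))*8 = -5 + (2*b/(-33 + b))*8 = -5 + 16*b/(-33 + b))
1/z(g) = 1/(11*(15 + 717/4)/(-33 + 717/4)) = 1/(11*(777/4)/(585/4)) = 1/(11*(4/585)*(777/4)) = 1/(2849/195) = 195/2849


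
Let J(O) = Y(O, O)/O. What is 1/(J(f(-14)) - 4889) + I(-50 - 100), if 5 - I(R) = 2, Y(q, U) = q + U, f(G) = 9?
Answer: 14660/4887 ≈ 2.9998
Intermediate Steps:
Y(q, U) = U + q
I(R) = 3 (I(R) = 5 - 1*2 = 5 - 2 = 3)
J(O) = 2 (J(O) = (O + O)/O = (2*O)/O = 2)
1/(J(f(-14)) - 4889) + I(-50 - 100) = 1/(2 - 4889) + 3 = 1/(-4887) + 3 = -1/4887 + 3 = 14660/4887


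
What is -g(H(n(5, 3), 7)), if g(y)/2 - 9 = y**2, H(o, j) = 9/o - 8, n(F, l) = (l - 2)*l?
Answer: -68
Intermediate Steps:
n(F, l) = l*(-2 + l) (n(F, l) = (-2 + l)*l = l*(-2 + l))
H(o, j) = -8 + 9/o
g(y) = 18 + 2*y**2
-g(H(n(5, 3), 7)) = -(18 + 2*(-8 + 9/((3*(-2 + 3))))**2) = -(18 + 2*(-8 + 9/((3*1)))**2) = -(18 + 2*(-8 + 9/3)**2) = -(18 + 2*(-8 + 9*(1/3))**2) = -(18 + 2*(-8 + 3)**2) = -(18 + 2*(-5)**2) = -(18 + 2*25) = -(18 + 50) = -1*68 = -68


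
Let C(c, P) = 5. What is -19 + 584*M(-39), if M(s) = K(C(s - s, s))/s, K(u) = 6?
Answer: -1415/13 ≈ -108.85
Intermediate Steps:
M(s) = 6/s
-19 + 584*M(-39) = -19 + 584*(6/(-39)) = -19 + 584*(6*(-1/39)) = -19 + 584*(-2/13) = -19 - 1168/13 = -1415/13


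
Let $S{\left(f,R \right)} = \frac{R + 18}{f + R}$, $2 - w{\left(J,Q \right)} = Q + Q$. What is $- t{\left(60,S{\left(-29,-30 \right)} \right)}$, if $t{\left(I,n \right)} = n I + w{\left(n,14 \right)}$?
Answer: $\frac{814}{59} \approx 13.797$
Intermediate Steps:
$w{\left(J,Q \right)} = 2 - 2 Q$ ($w{\left(J,Q \right)} = 2 - \left(Q + Q\right) = 2 - 2 Q$)
$S{\left(f,R \right)} = \frac{18 + R}{R + f}$
$t{\left(I,n \right)} = -26 + I n$ ($t{\left(I,n \right)} = n I + \left(2 - 28\right) = I n + \left(2 - 28\right) = I n - 26 = -26 + I n$)
$- t{\left(60,S{\left(-29,-30 \right)} \right)} = - (-26 + 60 \frac{18 - 30}{-30 - 29}) = - (-26 + 60 \frac{1}{-59} \left(-12\right)) = - (-26 + 60 \left(\left(- \frac{1}{59}\right) \left(-12\right)\right)) = - (-26 + 60 \cdot \frac{12}{59}) = - (-26 + \frac{720}{59}) = \left(-1\right) \left(- \frac{814}{59}\right) = \frac{814}{59}$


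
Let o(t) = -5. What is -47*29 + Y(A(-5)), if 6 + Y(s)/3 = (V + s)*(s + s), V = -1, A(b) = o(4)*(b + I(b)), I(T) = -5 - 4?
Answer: 27599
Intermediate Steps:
I(T) = -9
A(b) = 45 - 5*b (A(b) = -5*(b - 9) = -5*(-9 + b) = 45 - 5*b)
Y(s) = -18 + 6*s*(-1 + s) (Y(s) = -18 + 3*((-1 + s)*(s + s)) = -18 + 3*((-1 + s)*(2*s)) = -18 + 3*(2*s*(-1 + s)) = -18 + 6*s*(-1 + s))
-47*29 + Y(A(-5)) = -47*29 + (-18 - 6*(45 - 5*(-5)) + 6*(45 - 5*(-5))**2) = -1363 + (-18 - 6*(45 + 25) + 6*(45 + 25)**2) = -1363 + (-18 - 6*70 + 6*70**2) = -1363 + (-18 - 420 + 6*4900) = -1363 + (-18 - 420 + 29400) = -1363 + 28962 = 27599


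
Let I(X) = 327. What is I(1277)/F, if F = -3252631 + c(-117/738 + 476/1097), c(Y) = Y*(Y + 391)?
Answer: -2645993131932/26318514338325961 ≈ -0.00010054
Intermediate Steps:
c(Y) = Y*(391 + Y)
F = -26318514338325961/8091722116 (F = -3252631 + (-117/738 + 476/1097)*(391 + (-117/738 + 476/1097)) = -3252631 + (-117*1/738 + 476*(1/1097))*(391 + (-117*1/738 + 476*(1/1097))) = -3252631 + (-13/82 + 476/1097)*(391 + (-13/82 + 476/1097)) = -3252631 + 24771*(391 + 24771/89954)/89954 = -3252631 + (24771/89954)*(35196785/89954) = -3252631 + 871859561235/8091722116 = -26318514338325961/8091722116 ≈ -3.2525e+6)
I(1277)/F = 327/(-26318514338325961/8091722116) = 327*(-8091722116/26318514338325961) = -2645993131932/26318514338325961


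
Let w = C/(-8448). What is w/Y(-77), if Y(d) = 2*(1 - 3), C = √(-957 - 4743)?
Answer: 5*I*√57/16896 ≈ 0.0022342*I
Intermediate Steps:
C = 10*I*√57 (C = √(-5700) = 10*I*√57 ≈ 75.498*I)
Y(d) = -4 (Y(d) = 2*(-2) = -4)
w = -5*I*√57/4224 (w = (10*I*√57)/(-8448) = (10*I*√57)*(-1/8448) = -5*I*√57/4224 ≈ -0.0089368*I)
w/Y(-77) = -5*I*√57/4224/(-4) = -5*I*√57/4224*(-¼) = 5*I*√57/16896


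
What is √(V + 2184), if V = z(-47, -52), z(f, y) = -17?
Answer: √2167 ≈ 46.551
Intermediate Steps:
V = -17
√(V + 2184) = √(-17 + 2184) = √2167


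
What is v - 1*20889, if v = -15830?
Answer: -36719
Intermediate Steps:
v - 1*20889 = -15830 - 1*20889 = -15830 - 20889 = -36719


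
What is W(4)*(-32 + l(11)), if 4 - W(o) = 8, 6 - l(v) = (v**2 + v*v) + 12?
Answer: 1120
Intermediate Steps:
l(v) = -6 - 2*v**2 (l(v) = 6 - ((v**2 + v*v) + 12) = 6 - ((v**2 + v**2) + 12) = 6 - (2*v**2 + 12) = 6 - (12 + 2*v**2) = 6 + (-12 - 2*v**2) = -6 - 2*v**2)
W(o) = -4 (W(o) = 4 - 1*8 = 4 - 8 = -4)
W(4)*(-32 + l(11)) = -4*(-32 + (-6 - 2*11**2)) = -4*(-32 + (-6 - 2*121)) = -4*(-32 + (-6 - 242)) = -4*(-32 - 248) = -4*(-280) = 1120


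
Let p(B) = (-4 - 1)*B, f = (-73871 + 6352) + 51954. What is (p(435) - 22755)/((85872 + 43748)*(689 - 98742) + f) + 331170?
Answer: 93534517231604/282436565 ≈ 3.3117e+5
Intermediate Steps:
f = -15565 (f = -67519 + 51954 = -15565)
p(B) = -5*B
(p(435) - 22755)/((85872 + 43748)*(689 - 98742) + f) + 331170 = (-5*435 - 22755)/((85872 + 43748)*(689 - 98742) - 15565) + 331170 = (-2175 - 22755)/(129620*(-98053) - 15565) + 331170 = -24930/(-12709629860 - 15565) + 331170 = -24930/(-12709645425) + 331170 = -24930*(-1/12709645425) + 331170 = 554/282436565 + 331170 = 93534517231604/282436565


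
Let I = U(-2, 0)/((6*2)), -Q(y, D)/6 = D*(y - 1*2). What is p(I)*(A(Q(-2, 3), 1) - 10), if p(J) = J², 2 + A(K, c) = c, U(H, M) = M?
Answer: 0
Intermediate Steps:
Q(y, D) = -6*D*(-2 + y) (Q(y, D) = -6*D*(y - 1*2) = -6*D*(y - 2) = -6*D*(-2 + y))
I = 0 (I = 0/((6*2)) = 0/12 = 0*(1/12) = 0)
A(K, c) = -2 + c
p(I)*(A(Q(-2, 3), 1) - 10) = 0²*((-2 + 1) - 10) = 0*(-1 - 10) = 0*(-11) = 0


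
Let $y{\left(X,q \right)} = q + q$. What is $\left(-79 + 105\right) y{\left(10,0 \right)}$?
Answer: $0$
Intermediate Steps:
$y{\left(X,q \right)} = 2 q$
$\left(-79 + 105\right) y{\left(10,0 \right)} = \left(-79 + 105\right) 2 \cdot 0 = 26 \cdot 0 = 0$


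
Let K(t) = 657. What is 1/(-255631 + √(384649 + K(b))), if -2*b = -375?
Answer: -255631/65346822855 - √385306/65346822855 ≈ -3.9214e-6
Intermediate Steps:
b = 375/2 (b = -½*(-375) = 375/2 ≈ 187.50)
1/(-255631 + √(384649 + K(b))) = 1/(-255631 + √(384649 + 657)) = 1/(-255631 + √385306)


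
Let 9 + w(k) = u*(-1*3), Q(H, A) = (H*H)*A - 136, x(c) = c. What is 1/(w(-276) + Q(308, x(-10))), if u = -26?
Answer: -1/948707 ≈ -1.0541e-6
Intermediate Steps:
Q(H, A) = -136 + A*H² (Q(H, A) = H²*A - 136 = A*H² - 136 = -136 + A*H²)
w(k) = 69 (w(k) = -9 - (-26)*3 = -9 - 26*(-3) = -9 + 78 = 69)
1/(w(-276) + Q(308, x(-10))) = 1/(69 + (-136 - 10*308²)) = 1/(69 + (-136 - 10*94864)) = 1/(69 + (-136 - 948640)) = 1/(69 - 948776) = 1/(-948707) = -1/948707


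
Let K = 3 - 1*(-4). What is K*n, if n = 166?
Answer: 1162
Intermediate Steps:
K = 7 (K = 3 + 4 = 7)
K*n = 7*166 = 1162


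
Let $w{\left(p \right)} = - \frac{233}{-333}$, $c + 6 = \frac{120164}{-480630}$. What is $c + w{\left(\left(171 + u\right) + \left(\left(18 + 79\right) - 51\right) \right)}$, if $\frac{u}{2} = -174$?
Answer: $- \frac{4001471}{720945} \approx -5.5503$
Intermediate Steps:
$u = -348$ ($u = 2 \left(-174\right) = -348$)
$c = - \frac{1501972}{240315}$ ($c = -6 + \frac{120164}{-480630} = -6 + 120164 \left(- \frac{1}{480630}\right) = -6 - \frac{60082}{240315} = - \frac{1501972}{240315} \approx -6.25$)
$w{\left(p \right)} = \frac{233}{333}$ ($w{\left(p \right)} = \left(-233\right) \left(- \frac{1}{333}\right) = \frac{233}{333}$)
$c + w{\left(\left(171 + u\right) + \left(\left(18 + 79\right) - 51\right) \right)} = - \frac{1501972}{240315} + \frac{233}{333} = - \frac{4001471}{720945}$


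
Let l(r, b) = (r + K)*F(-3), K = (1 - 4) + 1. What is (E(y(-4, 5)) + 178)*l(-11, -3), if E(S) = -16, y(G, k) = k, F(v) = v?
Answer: 6318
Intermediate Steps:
K = -2 (K = -3 + 1 = -2)
l(r, b) = 6 - 3*r (l(r, b) = (r - 2)*(-3) = (-2 + r)*(-3) = 6 - 3*r)
(E(y(-4, 5)) + 178)*l(-11, -3) = (-16 + 178)*(6 - 3*(-11)) = 162*(6 + 33) = 162*39 = 6318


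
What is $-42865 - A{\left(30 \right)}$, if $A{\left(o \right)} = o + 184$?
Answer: $-43079$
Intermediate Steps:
$A{\left(o \right)} = 184 + o$
$-42865 - A{\left(30 \right)} = -42865 - \left(184 + 30\right) = -42865 - 214 = -43079$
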